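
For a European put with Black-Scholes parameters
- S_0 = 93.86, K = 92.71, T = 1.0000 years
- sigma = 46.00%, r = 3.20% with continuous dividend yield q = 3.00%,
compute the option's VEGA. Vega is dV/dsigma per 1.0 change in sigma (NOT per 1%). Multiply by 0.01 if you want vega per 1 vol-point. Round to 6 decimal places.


d1 = 0.2611477581; d2 = -0.1988522419
phi(d1) = 0.3855680379; exp(-qT) = 0.9704455335; exp(-rT) = 0.9685065821
Vega = S * exp(-qT) * phi(d1) * sqrt(T) = 93.8600 * 0.9704455335 * 0.3855680379 * 1.0000000000 = 35.119857

Answer: Vega = 35.119857


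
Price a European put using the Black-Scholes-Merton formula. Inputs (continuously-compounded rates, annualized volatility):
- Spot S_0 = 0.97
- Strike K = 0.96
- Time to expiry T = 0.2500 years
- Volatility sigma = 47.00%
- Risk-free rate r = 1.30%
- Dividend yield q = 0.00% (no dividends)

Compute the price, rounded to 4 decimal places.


d1 = (ln(S/K) + (r - q + 0.5*sigma^2) * T) / (sigma * sqrt(T)) = 0.17542675
d2 = d1 - sigma * sqrt(T) = -0.05957325
exp(-rT) = 0.99675528; exp(-qT) = 1.00000000
P = K * exp(-rT) * N(-d2) - S_0 * exp(-qT) * N(-d1)
N(-d1) = 0.43037216; N(-d2) = 0.52375224
P = 0.9600 * 0.99675528 * 0.52375224 - 0.9700 * 1.00000000 * 0.43037216 = 0.0837

Answer: Price = 0.0837


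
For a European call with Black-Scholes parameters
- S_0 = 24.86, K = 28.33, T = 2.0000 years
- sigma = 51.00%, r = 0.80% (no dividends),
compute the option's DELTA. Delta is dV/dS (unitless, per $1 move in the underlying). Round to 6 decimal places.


d1 = 0.2016485139; d2 = -0.5196004029
phi(d1) = 0.3909132562; exp(-qT) = 1.0000000000; exp(-rT) = 0.9841273201
N(d1) = 0.5799042422
Delta = exp(-qT) * N(d1) = 1.0000000000 * 0.5799042422 = 0.579904

Answer: Delta = 0.579904


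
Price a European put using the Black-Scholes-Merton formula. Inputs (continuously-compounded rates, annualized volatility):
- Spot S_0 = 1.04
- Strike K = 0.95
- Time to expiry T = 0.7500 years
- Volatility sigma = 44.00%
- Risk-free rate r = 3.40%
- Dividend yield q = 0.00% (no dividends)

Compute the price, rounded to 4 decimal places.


d1 = (ln(S/K) + (r - q + 0.5*sigma^2) * T) / (sigma * sqrt(T)) = 0.49498340
d2 = d1 - sigma * sqrt(T) = 0.11393222
exp(-rT) = 0.97482238; exp(-qT) = 1.00000000
P = K * exp(-rT) * N(-d2) - S_0 * exp(-qT) * N(-d1)
N(-d1) = 0.31030592; N(-d2) = 0.45464576
P = 0.9500 * 0.97482238 * 0.45464576 - 1.0400 * 1.00000000 * 0.31030592 = 0.0983

Answer: Price = 0.0983


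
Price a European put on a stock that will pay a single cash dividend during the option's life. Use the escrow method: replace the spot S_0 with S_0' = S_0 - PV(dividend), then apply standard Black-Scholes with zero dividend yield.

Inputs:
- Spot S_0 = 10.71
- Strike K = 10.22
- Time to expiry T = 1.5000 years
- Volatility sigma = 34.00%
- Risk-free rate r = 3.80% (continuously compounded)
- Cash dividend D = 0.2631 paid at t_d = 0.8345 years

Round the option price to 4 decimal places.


Answer: Price = 1.2875

Derivation:
PV(D) = D * exp(-r * t_d) = 0.2631 * 0.96878652 = 0.25488773
S_0' = S_0 - PV(D) = 10.7100 - 0.25488773 = 10.45511227
d1 = (ln(S_0'/K) + (r + sigma^2/2)*T) / (sigma*sqrt(T)) = 0.39970986
d2 = d1 - sigma*sqrt(T) = -0.01670339
exp(-rT) = 0.94459407
N(-d1) = 0.34468511; N(-d2) = 0.50666338
P = K * exp(-rT) * N(-d2) - S_0' * N(-d1) = 10.2200 * 0.94459407 * 0.50666338 - 10.45511227 * 0.34468511 = 1.2875


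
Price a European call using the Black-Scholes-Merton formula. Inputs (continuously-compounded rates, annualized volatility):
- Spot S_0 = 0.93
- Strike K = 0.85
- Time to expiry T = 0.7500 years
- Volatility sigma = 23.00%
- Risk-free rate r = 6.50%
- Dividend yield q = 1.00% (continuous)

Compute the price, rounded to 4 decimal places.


Answer: Price = 0.1398

Derivation:
d1 = (ln(S/K) + (r - q + 0.5*sigma^2) * T) / (sigma * sqrt(T)) = 0.75826542
d2 = d1 - sigma * sqrt(T) = 0.55907958
exp(-rT) = 0.95241920; exp(-qT) = 0.99252805
C = S_0 * exp(-qT) * N(d1) - K * exp(-rT) * N(d2)
N(d1) = 0.77585395; N(d2) = 0.71194629
C = 0.9300 * 0.99252805 * 0.77585395 - 0.8500 * 0.95241920 * 0.71194629 = 0.1398


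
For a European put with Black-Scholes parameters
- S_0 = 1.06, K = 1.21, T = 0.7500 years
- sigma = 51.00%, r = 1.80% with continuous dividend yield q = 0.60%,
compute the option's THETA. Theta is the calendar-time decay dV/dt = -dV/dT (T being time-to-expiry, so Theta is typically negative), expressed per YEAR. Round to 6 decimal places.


d1 = -0.0584458503; d2 = -0.5001188063
phi(d1) = 0.3982614850; exp(-qT) = 0.9955101098; exp(-rT) = 0.9865907163
Theta = -S*exp(-qT)*phi(d1)*sigma/(2*sqrt(T)) + r*K*exp(-rT)*N(-d2) - q*S*exp(-qT)*N(-d1)
N(-d1) = 0.5233032531; N(-d2) = 0.6915042876; sqrt(T) = 0.8660254038
Term 1 = -1.0600 * 0.9955101098 * 0.3982614850 * 0.5100 / (2 * 0.8660254038) = -0.1237454951
Term 2 = 0.0180 * 1.2100 * 0.9865907163 * 0.6915042876 = 0.0148590067
Term 3 = -0.0060 * 1.0600 * 0.9955101098 * 0.5233032531 = -0.0033132654
Theta = -0.1237454951 + (0.0148590067) + (-0.0033132654) = -0.112200

Answer: Theta = -0.112200


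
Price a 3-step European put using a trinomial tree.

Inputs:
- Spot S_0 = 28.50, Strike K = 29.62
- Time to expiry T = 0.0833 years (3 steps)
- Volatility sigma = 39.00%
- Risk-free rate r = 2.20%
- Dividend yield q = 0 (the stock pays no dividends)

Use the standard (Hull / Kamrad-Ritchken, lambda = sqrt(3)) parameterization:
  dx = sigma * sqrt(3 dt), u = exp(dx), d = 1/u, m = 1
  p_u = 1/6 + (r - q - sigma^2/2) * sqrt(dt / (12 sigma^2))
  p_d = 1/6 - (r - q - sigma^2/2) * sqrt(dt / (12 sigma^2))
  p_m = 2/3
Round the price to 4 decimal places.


dt = T/N = 0.027767; dx = sigma*sqrt(3*dt) = 0.112561
u = exp(dx) = 1.119140; d = 1/u = 0.893543
p_u = 0.160000, p_m = 0.666667, p_d = 0.173333
Discount per step: exp(-r*dt) = 0.999389
Stock lattice S(k, j) with j the centered position index:
  k=0: S(0,+0) = 28.5000
  k=1: S(1,-1) = 25.4660; S(1,+0) = 28.5000; S(1,+1) = 31.8955
  k=2: S(2,-2) = 22.7549; S(2,-1) = 25.4660; S(2,+0) = 28.5000; S(2,+1) = 31.8955; S(2,+2) = 35.6955
  k=3: S(3,-3) = 20.3325; S(3,-2) = 22.7549; S(3,-1) = 25.4660; S(3,+0) = 28.5000; S(3,+1) = 31.8955; S(3,+2) = 35.6955; S(3,+3) = 39.9483
Terminal payoffs V(N, j) = max(K - S_T, 0):
  V(3,-3) = 9.287477; V(3,-2) = 6.865054; V(3,-1) = 4.154024; V(3,+0) = 1.120000; V(3,+1) = 0.000000; V(3,+2) = 0.000000; V(3,+3) = 0.000000
Backward induction: V(k, j) = exp(-r*dt) * [p_u * V(k+1, j+1) + p_m * V(k+1, j) + p_d * V(k+1, j-1)]
  V(2,-2) = exp(-r*dt) * [p_u*4.154024 + p_m*6.865054 + p_d*9.287477] = 6.846991
  V(2,-1) = exp(-r*dt) * [p_u*1.120000 + p_m*4.154024 + p_d*6.865054] = 4.135964
  V(2,+0) = exp(-r*dt) * [p_u*0.000000 + p_m*1.120000 + p_d*4.154024] = 1.465801
  V(2,+1) = exp(-r*dt) * [p_u*0.000000 + p_m*0.000000 + p_d*1.120000] = 0.194015
  V(2,+2) = exp(-r*dt) * [p_u*0.000000 + p_m*0.000000 + p_d*0.000000] = 0.000000
  V(1,-1) = exp(-r*dt) * [p_u*1.465801 + p_m*4.135964 + p_d*6.846991] = 4.176097
  V(1,+0) = exp(-r*dt) * [p_u*0.194015 + p_m*1.465801 + p_d*4.135964] = 1.724090
  V(1,+1) = exp(-r*dt) * [p_u*0.000000 + p_m*0.194015 + p_d*1.465801] = 0.383181
  V(0,+0) = exp(-r*dt) * [p_u*0.383181 + p_m*1.724090 + p_d*4.176097] = 1.933377

Answer: Price = V(0,0) = 1.9334


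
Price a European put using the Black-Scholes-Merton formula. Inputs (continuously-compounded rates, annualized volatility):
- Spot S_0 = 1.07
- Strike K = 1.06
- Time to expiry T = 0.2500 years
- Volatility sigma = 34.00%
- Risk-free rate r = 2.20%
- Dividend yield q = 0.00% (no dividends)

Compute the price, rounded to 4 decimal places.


Answer: Price = 0.0643

Derivation:
d1 = (ln(S/K) + (r - q + 0.5*sigma^2) * T) / (sigma * sqrt(T)) = 0.17258671
d2 = d1 - sigma * sqrt(T) = 0.00258671
exp(-rT) = 0.99451510; exp(-qT) = 1.00000000
P = K * exp(-rT) * N(-d2) - S_0 * exp(-qT) * N(-d1)
N(-d1) = 0.43148815; N(-d2) = 0.49896805
P = 1.0600 * 0.99451510 * 0.49896805 - 1.0700 * 1.00000000 * 0.43148815 = 0.0643


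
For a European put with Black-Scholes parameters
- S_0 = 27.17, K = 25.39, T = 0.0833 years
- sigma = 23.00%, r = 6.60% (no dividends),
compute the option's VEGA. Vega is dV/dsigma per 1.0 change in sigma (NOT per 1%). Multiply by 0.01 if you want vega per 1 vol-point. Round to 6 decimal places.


Answer: Vega = 1.639567

Derivation:
d1 = 1.1367405633; d2 = 1.0703585627
phi(d1) = 0.2090821405; exp(-qT) = 1.0000000000; exp(-rT) = 0.9945172852
Vega = S * exp(-qT) * phi(d1) * sqrt(T) = 27.1700 * 1.0000000000 * 0.2090821405 * 0.2886173938 = 1.639567


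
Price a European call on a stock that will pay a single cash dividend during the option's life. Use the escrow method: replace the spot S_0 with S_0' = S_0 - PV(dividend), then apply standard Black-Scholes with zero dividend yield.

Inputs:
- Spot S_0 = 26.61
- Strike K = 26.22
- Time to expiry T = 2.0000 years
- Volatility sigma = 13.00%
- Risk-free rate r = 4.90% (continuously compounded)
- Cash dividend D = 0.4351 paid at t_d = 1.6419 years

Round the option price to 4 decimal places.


Answer: Price = 3.2993

Derivation:
PV(D) = D * exp(-r * t_d) = 0.4351 * 0.92269818 = 0.40146598
S_0' = S_0 - PV(D) = 26.6100 - 0.40146598 = 26.20853402
d1 = (ln(S_0'/K) + (r + sigma^2/2)*T) / (sigma*sqrt(T)) = 0.62259450
d2 = d1 - sigma*sqrt(T) = 0.43874673
exp(-rT) = 0.90664890
N(d1) = 0.73322449; N(d2) = 0.66957747
C = S_0' * N(d1) - K * exp(-rT) * N(d2) = 26.20853402 * 0.73322449 - 26.2200 * 0.90664890 * 0.66957747 = 3.2993


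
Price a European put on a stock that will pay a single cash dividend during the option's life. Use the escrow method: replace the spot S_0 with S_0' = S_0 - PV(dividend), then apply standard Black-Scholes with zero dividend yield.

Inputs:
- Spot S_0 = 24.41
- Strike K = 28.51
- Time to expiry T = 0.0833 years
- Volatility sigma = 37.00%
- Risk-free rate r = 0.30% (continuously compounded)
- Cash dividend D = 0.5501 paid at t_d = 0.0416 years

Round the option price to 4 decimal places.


PV(D) = D * exp(-r * t_d) = 0.5501 * 0.99987521 = 0.55003135
S_0' = S_0 - PV(D) = 24.4100 - 0.55003135 = 23.85996865
d1 = (ln(S_0'/K) + (r + sigma^2/2)*T) / (sigma*sqrt(T)) = -1.61160723
d2 = d1 - sigma*sqrt(T) = -1.71839567
exp(-rT) = 0.99975013
N(-d1) = 0.94647628; N(-d2) = 0.95713776
P = K * exp(-rT) * N(-d2) - S_0' * N(-d1) = 28.5100 * 0.99975013 * 0.95713776 - 23.85996865 * 0.94647628 = 4.6983

Answer: Price = 4.6983


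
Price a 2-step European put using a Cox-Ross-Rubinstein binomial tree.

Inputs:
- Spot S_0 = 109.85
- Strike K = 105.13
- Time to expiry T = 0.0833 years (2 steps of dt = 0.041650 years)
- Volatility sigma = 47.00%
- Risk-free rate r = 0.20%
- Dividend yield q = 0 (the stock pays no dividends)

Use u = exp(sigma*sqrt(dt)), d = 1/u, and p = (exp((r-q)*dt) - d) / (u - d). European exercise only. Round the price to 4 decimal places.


Answer: Price = V(0,0) = 3.9613

Derivation:
dt = T/N = 0.041650
u = exp(sigma*sqrt(dt)) = 1.100670; d = 1/u = 0.908537
p = (exp((r-q)*dt) - d) / (u - d) = 0.476472
Discount per step: exp(-r*dt) = 0.999917
Stock lattice S(k, i) with i counting down-moves:
  k=0: S(0,0) = 109.8500
  k=1: S(1,0) = 120.9086; S(1,1) = 99.8028
  k=2: S(2,0) = 133.0805; S(2,1) = 109.8500; S(2,2) = 90.6746
Terminal payoffs V(N, i) = max(K - S_T, 0):
  V(2,0) = 0.000000; V(2,1) = 0.000000; V(2,2) = 14.455381
Backward induction: V(k, i) = exp(-r*dt) * [p * V(k+1, i) + (1-p) * V(k+1, i+1)].
  V(1,0) = exp(-r*dt) * [p*0.000000 + (1-p)*0.000000] = 0.000000
  V(1,1) = exp(-r*dt) * [p*0.000000 + (1-p)*14.455381] = 7.567164
  V(0,0) = exp(-r*dt) * [p*0.000000 + (1-p)*7.567164] = 3.961291


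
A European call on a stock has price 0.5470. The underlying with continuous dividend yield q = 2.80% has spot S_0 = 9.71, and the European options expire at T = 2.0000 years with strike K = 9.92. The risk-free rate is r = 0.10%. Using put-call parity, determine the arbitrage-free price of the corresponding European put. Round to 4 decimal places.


Put-call parity: C - P = S_0 * exp(-qT) - K * exp(-rT).
S_0 * exp(-qT) = 9.7100 * 0.94553914 = 9.18118501
K * exp(-rT) = 9.9200 * 0.99800200 = 9.90017983
P = C - S*exp(-qT) + K*exp(-rT)
P = 0.5470 - 9.18118501 + 9.90017983 = 1.2660

Answer: Put price = 1.2660


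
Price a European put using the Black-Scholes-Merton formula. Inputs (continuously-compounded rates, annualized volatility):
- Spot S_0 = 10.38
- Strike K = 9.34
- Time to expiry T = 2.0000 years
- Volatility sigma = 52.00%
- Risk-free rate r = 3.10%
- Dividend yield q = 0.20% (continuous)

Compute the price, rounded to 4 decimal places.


Answer: Price = 2.0267

Derivation:
d1 = (ln(S/K) + (r - q + 0.5*sigma^2) * T) / (sigma * sqrt(T)) = 0.59012769
d2 = d1 - sigma * sqrt(T) = -0.14526336
exp(-rT) = 0.93988289; exp(-qT) = 0.99600799
P = K * exp(-rT) * N(-d2) - S_0 * exp(-qT) * N(-d1)
N(-d1) = 0.27755252; N(-d2) = 0.55774853
P = 9.3400 * 0.93988289 * 0.55774853 - 10.3800 * 0.99600799 * 0.27755252 = 2.0267


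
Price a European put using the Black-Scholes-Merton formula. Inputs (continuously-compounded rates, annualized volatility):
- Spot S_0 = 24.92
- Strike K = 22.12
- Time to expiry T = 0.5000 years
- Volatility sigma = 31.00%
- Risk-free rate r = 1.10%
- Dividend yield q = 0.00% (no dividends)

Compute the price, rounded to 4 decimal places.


Answer: Price = 0.9075

Derivation:
d1 = (ln(S/K) + (r - q + 0.5*sigma^2) * T) / (sigma * sqrt(T)) = 0.67842798
d2 = d1 - sigma * sqrt(T) = 0.45922488
exp(-rT) = 0.99451510; exp(-qT) = 1.00000000
P = K * exp(-rT) * N(-d2) - S_0 * exp(-qT) * N(-d1)
N(-d1) = 0.24875019; N(-d2) = 0.32303634
P = 22.1200 * 0.99451510 * 0.32303634 - 24.9200 * 1.00000000 * 0.24875019 = 0.9075


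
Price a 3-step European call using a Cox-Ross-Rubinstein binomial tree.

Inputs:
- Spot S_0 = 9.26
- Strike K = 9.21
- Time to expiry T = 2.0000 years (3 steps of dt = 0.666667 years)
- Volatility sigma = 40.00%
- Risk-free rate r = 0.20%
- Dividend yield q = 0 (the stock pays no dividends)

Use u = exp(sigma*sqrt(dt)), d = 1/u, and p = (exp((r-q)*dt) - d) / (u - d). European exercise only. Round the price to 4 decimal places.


Answer: Price = V(0,0) = 2.2618

Derivation:
dt = T/N = 0.666667
u = exp(sigma*sqrt(dt)) = 1.386245; d = 1/u = 0.721373
p = (exp((r-q)*dt) - d) / (u - d) = 0.421075
Discount per step: exp(-r*dt) = 0.998668
Stock lattice S(k, i) with i counting down-moves:
  k=0: S(0,0) = 9.2600
  k=1: S(1,0) = 12.8366; S(1,1) = 6.6799
  k=2: S(2,0) = 17.7947; S(2,1) = 9.2600; S(2,2) = 4.8187
  k=3: S(3,0) = 24.6678; S(3,1) = 12.8366; S(3,2) = 6.6799; S(3,3) = 3.4761
Terminal payoffs V(N, i) = max(S_T - K, 0):
  V(3,0) = 15.457830; V(3,1) = 3.626628; V(3,2) = 0.000000; V(3,3) = 0.000000
Backward induction: V(k, i) = exp(-r*dt) * [p * V(k+1, i) + (1-p) * V(k+1, i+1)].
  V(2,0) = exp(-r*dt) * [p*15.457830 + (1-p)*3.626628] = 8.596983
  V(2,1) = exp(-r*dt) * [p*3.626628 + (1-p)*0.000000] = 1.525049
  V(2,2) = exp(-r*dt) * [p*0.000000 + (1-p)*0.000000] = 0.000000
  V(1,0) = exp(-r*dt) * [p*8.596983 + (1-p)*1.525049] = 4.496865
  V(1,1) = exp(-r*dt) * [p*1.525049 + (1-p)*0.000000] = 0.641304
  V(0,0) = exp(-r*dt) * [p*4.496865 + (1-p)*0.641304] = 2.261768


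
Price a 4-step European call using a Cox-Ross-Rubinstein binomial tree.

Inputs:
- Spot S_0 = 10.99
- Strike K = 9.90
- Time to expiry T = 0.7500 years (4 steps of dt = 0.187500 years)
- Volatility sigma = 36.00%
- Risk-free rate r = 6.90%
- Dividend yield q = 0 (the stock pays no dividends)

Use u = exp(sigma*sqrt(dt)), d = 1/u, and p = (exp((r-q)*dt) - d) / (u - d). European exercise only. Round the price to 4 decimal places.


Answer: Price = V(0,0) = 2.2574

Derivation:
dt = T/N = 0.187500
u = exp(sigma*sqrt(dt)) = 1.168691; d = 1/u = 0.855658
p = (exp((r-q)*dt) - d) / (u - d) = 0.502706
Discount per step: exp(-r*dt) = 0.987146
Stock lattice S(k, i) with i counting down-moves:
  k=0: S(0,0) = 10.9900
  k=1: S(1,0) = 12.8439; S(1,1) = 9.4037
  k=2: S(2,0) = 15.0106; S(2,1) = 10.9900; S(2,2) = 8.0463
  k=3: S(3,0) = 17.5427; S(3,1) = 12.8439; S(3,2) = 9.4037; S(3,3) = 6.8849
  k=4: S(4,0) = 20.5020; S(4,1) = 15.0106; S(4,2) = 10.9900; S(4,3) = 8.0463; S(4,4) = 5.8911
Terminal payoffs V(N, i) = max(S_T - K, 0):
  V(4,0) = 10.602033; V(4,1) = 5.110574; V(4,2) = 1.090000; V(4,3) = 0.000000; V(4,4) = 0.000000
Backward induction: V(k, i) = exp(-r*dt) * [p * V(k+1, i) + (1-p) * V(k+1, i+1)].
  V(3,0) = exp(-r*dt) * [p*10.602033 + (1-p)*5.110574] = 7.769984
  V(3,1) = exp(-r*dt) * [p*5.110574 + (1-p)*1.090000] = 3.071174
  V(3,2) = exp(-r*dt) * [p*1.090000 + (1-p)*0.000000] = 0.540906
  V(3,3) = exp(-r*dt) * [p*0.000000 + (1-p)*0.000000] = 0.000000
  V(2,0) = exp(-r*dt) * [p*7.769984 + (1-p)*3.071174] = 5.363451
  V(2,1) = exp(-r*dt) * [p*3.071174 + (1-p)*0.540906] = 1.789582
  V(2,2) = exp(-r*dt) * [p*0.540906 + (1-p)*0.000000] = 0.268421
  V(1,0) = exp(-r*dt) * [p*5.363451 + (1-p)*1.789582] = 3.540089
  V(1,1) = exp(-r*dt) * [p*1.789582 + (1-p)*0.268421] = 1.019837
  V(0,0) = exp(-r*dt) * [p*3.540089 + (1-p)*1.019837] = 2.257387


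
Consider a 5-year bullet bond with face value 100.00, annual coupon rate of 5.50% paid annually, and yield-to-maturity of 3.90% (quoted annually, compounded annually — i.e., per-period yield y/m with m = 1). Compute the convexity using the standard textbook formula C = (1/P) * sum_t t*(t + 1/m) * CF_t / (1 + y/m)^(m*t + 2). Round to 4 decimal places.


Answer: Convexity = 24.2803

Derivation:
Coupon per period c = face * coupon_rate / m = 5.500000
Periods per year m = 1; per-period yield y/m = 0.039000
Number of cashflows N = 5
Cashflows (t years, CF_t, discount factor 1/(1+y/m)^(m*t), PV):
  t = 1.0000: CF_t = 5.500000, DF = 0.962464, PV = 5.293551
  t = 2.0000: CF_t = 5.500000, DF = 0.926337, PV = 5.094852
  t = 3.0000: CF_t = 5.500000, DF = 0.891566, PV = 4.903611
  t = 4.0000: CF_t = 5.500000, DF = 0.858100, PV = 4.719549
  t = 5.0000: CF_t = 105.500000, DF = 0.825890, PV = 87.131406
Price P = sum_t PV_t = 107.142970
Convexity numerator sum_t t*(t + 1/m) * CF_t / (1+y/m)^(m*t + 2):
  t = 1.0000: term = 9.807223
  t = 2.0000: term = 28.317294
  t = 3.0000: term = 54.508747
  t = 4.0000: term = 87.437836
  t = 5.0000: term = 2421.390764
Convexity = (1/P) * sum = 2601.461863 / 107.142970 = 24.280285


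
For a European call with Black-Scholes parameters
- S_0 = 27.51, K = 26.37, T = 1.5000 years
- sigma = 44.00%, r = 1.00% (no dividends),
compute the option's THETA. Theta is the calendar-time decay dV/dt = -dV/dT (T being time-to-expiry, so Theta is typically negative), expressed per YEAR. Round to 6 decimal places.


d1 = 0.3758158857; d2 = -0.1630718577
phi(d1) = 0.3717412158; exp(-qT) = 1.0000000000; exp(-rT) = 0.9851119396
Theta = -S*exp(-qT)*phi(d1)*sigma/(2*sqrt(T)) - r*K*exp(-rT)*N(d2) + q*S*exp(-qT)*N(d1)
N(d1) = 0.6464731115; N(d2) = 0.4352309287; sqrt(T) = 1.2247448714
Term 1 = -27.5100 * 1.0000000000 * 0.3717412158 * 0.4400 / (2 * 1.2247448714) = -1.8369966177
Term 2 = -0.0100 * 26.3700 * 0.9851119396 * 0.4352309287 = -0.1130616873
Term 3 = 0 (no dividend yield, q = 0)
Theta = -1.8369966177 + (-0.1130616873) + (0.0000000000) = -1.950058

Answer: Theta = -1.950058


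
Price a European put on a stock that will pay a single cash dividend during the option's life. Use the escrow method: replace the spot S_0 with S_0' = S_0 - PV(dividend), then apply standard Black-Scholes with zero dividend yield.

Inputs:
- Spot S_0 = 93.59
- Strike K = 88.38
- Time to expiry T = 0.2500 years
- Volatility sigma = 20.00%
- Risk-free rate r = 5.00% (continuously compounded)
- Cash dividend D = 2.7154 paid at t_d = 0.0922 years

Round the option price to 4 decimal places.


Answer: Price = 2.0368

Derivation:
PV(D) = D * exp(-r * t_d) = 2.7154 * 0.99540061 = 2.70291082
S_0' = S_0 - PV(D) = 93.5900 - 2.70291082 = 90.88708918
d1 = (ln(S_0'/K) + (r + sigma^2/2)*T) / (sigma*sqrt(T)) = 0.45472258
d2 = d1 - sigma*sqrt(T) = 0.35472258
exp(-rT) = 0.98757780
N(-d1) = 0.32465442; N(-d2) = 0.36139872
P = K * exp(-rT) * N(-d2) - S_0' * N(-d1) = 88.3800 * 0.98757780 * 0.36139872 - 90.88708918 * 0.32465442 = 2.0368


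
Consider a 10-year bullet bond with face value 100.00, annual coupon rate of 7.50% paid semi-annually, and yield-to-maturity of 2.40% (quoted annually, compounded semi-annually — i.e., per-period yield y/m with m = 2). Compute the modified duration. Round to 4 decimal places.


Answer: Modified duration = 7.6464

Derivation:
Coupon per period c = face * coupon_rate / m = 3.750000
Periods per year m = 2; per-period yield y/m = 0.012000
Number of cashflows N = 20
Cashflows (t years, CF_t, discount factor 1/(1+y/m)^(m*t), PV):
  t = 0.5000: CF_t = 3.750000, DF = 0.988142, PV = 3.705534
  t = 1.0000: CF_t = 3.750000, DF = 0.976425, PV = 3.661594
  t = 1.5000: CF_t = 3.750000, DF = 0.964847, PV = 3.618176
  t = 2.0000: CF_t = 3.750000, DF = 0.953406, PV = 3.575273
  t = 2.5000: CF_t = 3.750000, DF = 0.942101, PV = 3.532879
  t = 3.0000: CF_t = 3.750000, DF = 0.930930, PV = 3.490987
  t = 3.5000: CF_t = 3.750000, DF = 0.919891, PV = 3.449592
  t = 4.0000: CF_t = 3.750000, DF = 0.908983, PV = 3.408687
  t = 4.5000: CF_t = 3.750000, DF = 0.898205, PV = 3.368268
  t = 5.0000: CF_t = 3.750000, DF = 0.887554, PV = 3.328328
  t = 5.5000: CF_t = 3.750000, DF = 0.877030, PV = 3.288862
  t = 6.0000: CF_t = 3.750000, DF = 0.866630, PV = 3.249863
  t = 6.5000: CF_t = 3.750000, DF = 0.856354, PV = 3.211328
  t = 7.0000: CF_t = 3.750000, DF = 0.846200, PV = 3.173249
  t = 7.5000: CF_t = 3.750000, DF = 0.836166, PV = 3.135621
  t = 8.0000: CF_t = 3.750000, DF = 0.826251, PV = 3.098440
  t = 8.5000: CF_t = 3.750000, DF = 0.816453, PV = 3.061699
  t = 9.0000: CF_t = 3.750000, DF = 0.806772, PV = 3.025395
  t = 9.5000: CF_t = 3.750000, DF = 0.797205, PV = 2.989520
  t = 10.0000: CF_t = 103.750000, DF = 0.787752, PV = 81.729314
Price P = sum_t PV_t = 145.102609
First compute Macaulay numerator sum_t t * PV_t:
  t * PV_t at t = 0.5000: 1.852767
  t * PV_t at t = 1.0000: 3.661594
  t * PV_t at t = 1.5000: 5.427265
  t * PV_t at t = 2.0000: 7.150546
  t * PV_t at t = 2.5000: 8.832196
  t * PV_t at t = 3.0000: 10.472960
  t * PV_t at t = 3.5000: 12.073571
  t * PV_t at t = 4.0000: 13.634749
  t * PV_t at t = 4.5000: 15.157207
  t * PV_t at t = 5.0000: 16.641641
  t * PV_t at t = 5.5000: 18.088740
  t * PV_t at t = 6.0000: 19.499181
  t * PV_t at t = 6.5000: 20.873629
  t * PV_t at t = 7.0000: 22.212740
  t * PV_t at t = 7.5000: 23.517158
  t * PV_t at t = 8.0000: 24.787519
  t * PV_t at t = 8.5000: 26.024445
  t * PV_t at t = 9.0000: 27.228552
  t * PV_t at t = 9.5000: 28.400444
  t * PV_t at t = 10.0000: 817.293143
Macaulay duration D = 1122.830048 / 145.102609 = 7.738180
Modified duration = D / (1 + y/m) = 7.738180 / (1 + 0.012000) = 7.646423


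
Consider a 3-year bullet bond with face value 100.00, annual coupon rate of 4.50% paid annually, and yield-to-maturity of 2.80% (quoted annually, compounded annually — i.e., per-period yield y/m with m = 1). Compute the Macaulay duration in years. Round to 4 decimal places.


Answer: Macaulay duration = 2.8759 years

Derivation:
Coupon per period c = face * coupon_rate / m = 4.500000
Periods per year m = 1; per-period yield y/m = 0.028000
Number of cashflows N = 3
Cashflows (t years, CF_t, discount factor 1/(1+y/m)^(m*t), PV):
  t = 1.0000: CF_t = 4.500000, DF = 0.972763, PV = 4.377432
  t = 2.0000: CF_t = 4.500000, DF = 0.946267, PV = 4.258202
  t = 3.0000: CF_t = 104.500000, DF = 0.920493, PV = 96.191555
Price P = sum_t PV_t = 104.827189
Macaulay numerator sum_t t * PV_t:
  t * PV_t at t = 1.0000: 4.377432
  t * PV_t at t = 2.0000: 8.516404
  t * PV_t at t = 3.0000: 288.574666
Macaulay duration D = (sum_t t * PV_t) / P = 301.468502 / 104.827189 = 2.875862


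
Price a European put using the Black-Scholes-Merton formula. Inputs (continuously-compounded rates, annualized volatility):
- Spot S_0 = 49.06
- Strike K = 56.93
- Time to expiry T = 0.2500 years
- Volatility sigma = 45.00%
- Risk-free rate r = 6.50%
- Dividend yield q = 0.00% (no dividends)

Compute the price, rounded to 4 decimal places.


Answer: Price = 8.9707

Derivation:
d1 = (ln(S/K) + (r - q + 0.5*sigma^2) * T) / (sigma * sqrt(T)) = -0.47651513
d2 = d1 - sigma * sqrt(T) = -0.70151513
exp(-rT) = 0.98388132; exp(-qT) = 1.00000000
P = K * exp(-rT) * N(-d2) - S_0 * exp(-qT) * N(-d1)
N(-d1) = 0.68314628; N(-d2) = 0.75850920
P = 56.9300 * 0.98388132 * 0.75850920 - 49.0600 * 1.00000000 * 0.68314628 = 8.9707


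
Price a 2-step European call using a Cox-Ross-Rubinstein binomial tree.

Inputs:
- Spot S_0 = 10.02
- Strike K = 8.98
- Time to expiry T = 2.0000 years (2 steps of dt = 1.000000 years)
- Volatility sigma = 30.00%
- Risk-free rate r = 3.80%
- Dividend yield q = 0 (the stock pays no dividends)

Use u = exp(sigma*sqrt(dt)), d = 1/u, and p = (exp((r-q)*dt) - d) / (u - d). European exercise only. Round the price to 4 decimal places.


Answer: Price = V(0,0) = 2.5391

Derivation:
dt = T/N = 1.000000
u = exp(sigma*sqrt(dt)) = 1.349859; d = 1/u = 0.740818
p = (exp((r-q)*dt) - d) / (u - d) = 0.489151
Discount per step: exp(-r*dt) = 0.962713
Stock lattice S(k, i) with i counting down-moves:
  k=0: S(0,0) = 10.0200
  k=1: S(1,0) = 13.5256; S(1,1) = 7.4230
  k=2: S(2,0) = 18.2576; S(2,1) = 10.0200; S(2,2) = 5.4991
Terminal payoffs V(N, i) = max(S_T - K, 0):
  V(2,0) = 9.277630; V(2,1) = 1.040000; V(2,2) = 0.000000
Backward induction: V(k, i) = exp(-r*dt) * [p * V(k+1, i) + (1-p) * V(k+1, i+1)].
  V(1,0) = exp(-r*dt) * [p*9.277630 + (1-p)*1.040000] = 4.880423
  V(1,1) = exp(-r*dt) * [p*1.040000 + (1-p)*0.000000] = 0.489749
  V(0,0) = exp(-r*dt) * [p*4.880423 + (1-p)*0.489749] = 2.539110


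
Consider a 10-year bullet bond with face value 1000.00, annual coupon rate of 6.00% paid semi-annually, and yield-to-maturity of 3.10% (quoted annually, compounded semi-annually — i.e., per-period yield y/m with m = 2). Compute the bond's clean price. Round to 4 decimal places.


Answer: Price = 1247.7225

Derivation:
Coupon per period c = face * coupon_rate / m = 30.000000
Periods per year m = 2; per-period yield y/m = 0.015500
Number of cashflows N = 20
Cashflows (t years, CF_t, discount factor 1/(1+y/m)^(m*t), PV):
  t = 0.5000: CF_t = 30.000000, DF = 0.984737, PV = 29.542097
  t = 1.0000: CF_t = 30.000000, DF = 0.969706, PV = 29.091184
  t = 1.5000: CF_t = 30.000000, DF = 0.954905, PV = 28.647153
  t = 2.0000: CF_t = 30.000000, DF = 0.940330, PV = 28.209900
  t = 2.5000: CF_t = 30.000000, DF = 0.925977, PV = 27.779320
  t = 3.0000: CF_t = 30.000000, DF = 0.911844, PV = 27.355313
  t = 3.5000: CF_t = 30.000000, DF = 0.897926, PV = 26.937777
  t = 4.0000: CF_t = 30.000000, DF = 0.884220, PV = 26.526615
  t = 4.5000: CF_t = 30.000000, DF = 0.870724, PV = 26.121728
  t = 5.0000: CF_t = 30.000000, DF = 0.857434, PV = 25.723021
  t = 5.5000: CF_t = 30.000000, DF = 0.844347, PV = 25.330400
  t = 6.0000: CF_t = 30.000000, DF = 0.831459, PV = 24.943772
  t = 6.5000: CF_t = 30.000000, DF = 0.818768, PV = 24.563044
  t = 7.0000: CF_t = 30.000000, DF = 0.806271, PV = 24.188128
  t = 7.5000: CF_t = 30.000000, DF = 0.793964, PV = 23.818935
  t = 8.0000: CF_t = 30.000000, DF = 0.781846, PV = 23.455377
  t = 8.5000: CF_t = 30.000000, DF = 0.769912, PV = 23.097367
  t = 9.0000: CF_t = 30.000000, DF = 0.758161, PV = 22.744823
  t = 9.5000: CF_t = 30.000000, DF = 0.746589, PV = 22.397659
  t = 10.0000: CF_t = 1030.000000, DF = 0.735193, PV = 757.248933
Price P = sum_t PV_t = 1247.722548


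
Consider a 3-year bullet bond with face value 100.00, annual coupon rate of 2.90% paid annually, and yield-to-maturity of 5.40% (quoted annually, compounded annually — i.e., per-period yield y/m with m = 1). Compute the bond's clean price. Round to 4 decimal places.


Answer: Price = 93.2426

Derivation:
Coupon per period c = face * coupon_rate / m = 2.900000
Periods per year m = 1; per-period yield y/m = 0.054000
Number of cashflows N = 3
Cashflows (t years, CF_t, discount factor 1/(1+y/m)^(m*t), PV):
  t = 1.0000: CF_t = 2.900000, DF = 0.948767, PV = 2.751423
  t = 2.0000: CF_t = 2.900000, DF = 0.900158, PV = 2.610458
  t = 3.0000: CF_t = 102.900000, DF = 0.854040, PV = 87.880707
Price P = sum_t PV_t = 93.242589


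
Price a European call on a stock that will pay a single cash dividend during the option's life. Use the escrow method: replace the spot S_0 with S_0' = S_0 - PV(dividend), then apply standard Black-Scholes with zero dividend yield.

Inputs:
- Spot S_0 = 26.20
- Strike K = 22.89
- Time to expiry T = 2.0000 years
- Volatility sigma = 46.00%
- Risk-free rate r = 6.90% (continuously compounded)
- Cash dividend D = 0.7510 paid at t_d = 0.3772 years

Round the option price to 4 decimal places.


PV(D) = D * exp(-r * t_d) = 0.7510 * 0.97430898 = 0.73170604
S_0' = S_0 - PV(D) = 26.2000 - 0.73170604 = 25.46829396
d1 = (ln(S_0'/K) + (r + sigma^2/2)*T) / (sigma*sqrt(T)) = 0.70147171
d2 = d1 - sigma*sqrt(T) = 0.05093347
exp(-rT) = 0.87109869
N(d1) = 0.75849566; N(d2) = 0.52031073
C = S_0' * N(d1) - K * exp(-rT) * N(d2) = 25.46829396 * 0.75849566 - 22.8900 * 0.87109869 * 0.52031073 = 8.9429

Answer: Price = 8.9429


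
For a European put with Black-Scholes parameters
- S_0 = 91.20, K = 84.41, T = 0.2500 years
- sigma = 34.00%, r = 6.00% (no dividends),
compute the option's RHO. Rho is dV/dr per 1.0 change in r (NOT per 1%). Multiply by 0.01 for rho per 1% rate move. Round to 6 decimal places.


d1 = 0.6283471711; d2 = 0.4583471711
phi(d1) = 0.3274733449; exp(-qT) = 1.0000000000; exp(-rT) = 0.9851119396
N(-d2) = 0.3233515198
Rho = -K*T*exp(-rT)*N(-d2) = -84.4100 * 0.2500 * 0.9851119396 * 0.3233515198 = -6.721936

Answer: Rho = -6.721936


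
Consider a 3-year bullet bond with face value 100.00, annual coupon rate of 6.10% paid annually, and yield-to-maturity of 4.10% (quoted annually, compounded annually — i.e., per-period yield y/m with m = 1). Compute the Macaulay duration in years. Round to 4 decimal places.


Coupon per period c = face * coupon_rate / m = 6.100000
Periods per year m = 1; per-period yield y/m = 0.041000
Number of cashflows N = 3
Cashflows (t years, CF_t, discount factor 1/(1+y/m)^(m*t), PV):
  t = 1.0000: CF_t = 6.100000, DF = 0.960615, PV = 5.859750
  t = 2.0000: CF_t = 6.100000, DF = 0.922781, PV = 5.628963
  t = 3.0000: CF_t = 106.100000, DF = 0.886437, PV = 94.050952
Price P = sum_t PV_t = 105.539665
Macaulay numerator sum_t t * PV_t:
  t * PV_t at t = 1.0000: 5.859750
  t * PV_t at t = 2.0000: 11.257926
  t * PV_t at t = 3.0000: 282.152856
Macaulay duration D = (sum_t t * PV_t) / P = 299.270531 / 105.539665 = 2.835621

Answer: Macaulay duration = 2.8356 years


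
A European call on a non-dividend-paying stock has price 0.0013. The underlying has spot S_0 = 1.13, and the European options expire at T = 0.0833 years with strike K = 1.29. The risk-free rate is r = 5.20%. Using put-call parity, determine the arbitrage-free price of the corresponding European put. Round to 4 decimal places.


Answer: Put price = 0.1557

Derivation:
Put-call parity: C - P = S_0 * exp(-qT) - K * exp(-rT).
S_0 * exp(-qT) = 1.1300 * 1.00000000 = 1.13000000
K * exp(-rT) = 1.2900 * 0.99567777 = 1.28442432
P = C - S*exp(-qT) + K*exp(-rT)
P = 0.0013 - 1.13000000 + 1.28442432 = 0.1557


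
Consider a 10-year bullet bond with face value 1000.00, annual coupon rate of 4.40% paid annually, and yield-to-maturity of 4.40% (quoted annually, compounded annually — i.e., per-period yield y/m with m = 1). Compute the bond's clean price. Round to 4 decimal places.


Answer: Price = 1000.0000

Derivation:
Coupon per period c = face * coupon_rate / m = 44.000000
Periods per year m = 1; per-period yield y/m = 0.044000
Number of cashflows N = 10
Cashflows (t years, CF_t, discount factor 1/(1+y/m)^(m*t), PV):
  t = 1.0000: CF_t = 44.000000, DF = 0.957854, PV = 42.145594
  t = 2.0000: CF_t = 44.000000, DF = 0.917485, PV = 40.369343
  t = 3.0000: CF_t = 44.000000, DF = 0.878817, PV = 38.667953
  t = 4.0000: CF_t = 44.000000, DF = 0.841779, PV = 37.038269
  t = 5.0000: CF_t = 44.000000, DF = 0.806302, PV = 35.477269
  t = 6.0000: CF_t = 44.000000, DF = 0.772320, PV = 33.982059
  t = 7.0000: CF_t = 44.000000, DF = 0.739770, PV = 32.549865
  t = 8.0000: CF_t = 44.000000, DF = 0.708592, PV = 31.178031
  t = 9.0000: CF_t = 44.000000, DF = 0.678728, PV = 29.864015
  t = 10.0000: CF_t = 1044.000000, DF = 0.650122, PV = 678.727603
Price P = sum_t PV_t = 1000.000000


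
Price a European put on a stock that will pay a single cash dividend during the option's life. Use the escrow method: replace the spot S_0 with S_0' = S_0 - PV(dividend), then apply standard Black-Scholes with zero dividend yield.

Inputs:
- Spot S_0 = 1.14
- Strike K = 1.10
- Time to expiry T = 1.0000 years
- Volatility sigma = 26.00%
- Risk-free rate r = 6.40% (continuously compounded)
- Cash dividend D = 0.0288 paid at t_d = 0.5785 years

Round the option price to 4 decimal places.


PV(D) = D * exp(-r * t_d) = 0.0288 * 0.96365301 = 0.02775321
S_0' = S_0 - PV(D) = 1.1400 - 0.02775321 = 1.11224679
d1 = (ln(S_0'/K) + (r + sigma^2/2)*T) / (sigma*sqrt(T)) = 0.41873818
d2 = d1 - sigma*sqrt(T) = 0.15873818
exp(-rT) = 0.93800500
N(-d1) = 0.33770374; N(-d2) = 0.43693758
P = K * exp(-rT) * N(-d2) - S_0' * N(-d1) = 1.1000 * 0.93800500 * 0.43693758 - 1.11224679 * 0.33770374 = 0.0752

Answer: Price = 0.0752


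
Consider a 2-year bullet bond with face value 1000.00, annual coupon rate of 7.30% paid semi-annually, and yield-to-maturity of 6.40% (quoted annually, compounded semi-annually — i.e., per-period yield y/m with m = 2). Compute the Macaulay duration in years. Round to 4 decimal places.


Coupon per period c = face * coupon_rate / m = 36.500000
Periods per year m = 2; per-period yield y/m = 0.032000
Number of cashflows N = 4
Cashflows (t years, CF_t, discount factor 1/(1+y/m)^(m*t), PV):
  t = 0.5000: CF_t = 36.500000, DF = 0.968992, PV = 35.368217
  t = 1.0000: CF_t = 36.500000, DF = 0.938946, PV = 34.271528
  t = 1.5000: CF_t = 36.500000, DF = 0.909831, PV = 33.208845
  t = 2.0000: CF_t = 1036.500000, DF = 0.881620, PV = 913.798661
Price P = sum_t PV_t = 1016.647251
Macaulay numerator sum_t t * PV_t:
  t * PV_t at t = 0.5000: 17.684109
  t * PV_t at t = 1.0000: 34.271528
  t * PV_t at t = 1.5000: 49.813268
  t * PV_t at t = 2.0000: 1827.597322
Macaulay duration D = (sum_t t * PV_t) / P = 1929.366226 / 1016.647251 = 1.897774

Answer: Macaulay duration = 1.8978 years


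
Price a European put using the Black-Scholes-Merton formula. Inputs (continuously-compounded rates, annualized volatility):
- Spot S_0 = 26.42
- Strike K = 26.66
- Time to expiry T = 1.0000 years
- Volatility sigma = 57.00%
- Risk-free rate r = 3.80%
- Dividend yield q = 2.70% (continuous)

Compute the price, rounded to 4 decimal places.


Answer: Price = 5.7388

Derivation:
d1 = (ln(S/K) + (r - q + 0.5*sigma^2) * T) / (sigma * sqrt(T)) = 0.28843331
d2 = d1 - sigma * sqrt(T) = -0.28156669
exp(-rT) = 0.96271294; exp(-qT) = 0.97336124
P = K * exp(-rT) * N(-d2) - S_0 * exp(-qT) * N(-d1)
N(-d1) = 0.38650754; N(-d2) = 0.61086211
P = 26.6600 * 0.96271294 * 0.61086211 - 26.4200 * 0.97336124 * 0.38650754 = 5.7388


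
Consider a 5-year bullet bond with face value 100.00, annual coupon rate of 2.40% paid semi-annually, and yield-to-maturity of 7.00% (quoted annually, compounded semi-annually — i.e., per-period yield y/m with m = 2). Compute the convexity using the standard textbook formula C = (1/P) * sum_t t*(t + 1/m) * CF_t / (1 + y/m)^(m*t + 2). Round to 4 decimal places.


Answer: Convexity = 23.6738

Derivation:
Coupon per period c = face * coupon_rate / m = 1.200000
Periods per year m = 2; per-period yield y/m = 0.035000
Number of cashflows N = 10
Cashflows (t years, CF_t, discount factor 1/(1+y/m)^(m*t), PV):
  t = 0.5000: CF_t = 1.200000, DF = 0.966184, PV = 1.159420
  t = 1.0000: CF_t = 1.200000, DF = 0.933511, PV = 1.120213
  t = 1.5000: CF_t = 1.200000, DF = 0.901943, PV = 1.082331
  t = 2.0000: CF_t = 1.200000, DF = 0.871442, PV = 1.045731
  t = 2.5000: CF_t = 1.200000, DF = 0.841973, PV = 1.010368
  t = 3.0000: CF_t = 1.200000, DF = 0.813501, PV = 0.976201
  t = 3.5000: CF_t = 1.200000, DF = 0.785991, PV = 0.943189
  t = 4.0000: CF_t = 1.200000, DF = 0.759412, PV = 0.911294
  t = 4.5000: CF_t = 1.200000, DF = 0.733731, PV = 0.880477
  t = 5.0000: CF_t = 101.200000, DF = 0.708919, PV = 71.742584
Price P = sum_t PV_t = 80.871808
Convexity numerator sum_t t*(t + 1/m) * CF_t / (1+y/m)^(m*t + 2):
  t = 0.5000: term = 0.541166
  t = 1.0000: term = 1.568596
  t = 1.5000: term = 3.031103
  t = 2.0000: term = 4.881004
  t = 2.5000: term = 7.073919
  t = 3.0000: term = 9.568586
  t = 3.5000: term = 12.326680
  t = 4.0000: term = 15.312646
  t = 4.5000: term = 18.493534
  t = 5.0000: term = 1841.742919
Convexity = (1/P) * sum = 1914.540153 / 80.871808 = 23.673765


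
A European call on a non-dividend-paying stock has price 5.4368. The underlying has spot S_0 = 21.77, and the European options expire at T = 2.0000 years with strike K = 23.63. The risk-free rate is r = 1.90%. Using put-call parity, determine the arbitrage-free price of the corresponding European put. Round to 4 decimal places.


Put-call parity: C - P = S_0 * exp(-qT) - K * exp(-rT).
S_0 * exp(-qT) = 21.7700 * 1.00000000 = 21.77000000
K * exp(-rT) = 23.6300 * 0.96271294 = 22.74890679
P = C - S*exp(-qT) + K*exp(-rT)
P = 5.4368 - 21.77000000 + 22.74890679 = 6.4157

Answer: Put price = 6.4157


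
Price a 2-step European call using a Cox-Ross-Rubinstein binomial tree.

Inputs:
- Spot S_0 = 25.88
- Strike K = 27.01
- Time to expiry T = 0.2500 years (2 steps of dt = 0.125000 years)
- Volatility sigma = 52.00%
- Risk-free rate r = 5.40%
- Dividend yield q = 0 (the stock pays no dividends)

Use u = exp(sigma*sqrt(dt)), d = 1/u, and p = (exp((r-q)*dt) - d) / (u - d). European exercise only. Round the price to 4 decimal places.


dt = T/N = 0.125000
u = exp(sigma*sqrt(dt)) = 1.201833; d = 1/u = 0.832062
p = (exp((r-q)*dt) - d) / (u - d) = 0.472483
Discount per step: exp(-r*dt) = 0.993273
Stock lattice S(k, i) with i counting down-moves:
  k=0: S(0,0) = 25.8800
  k=1: S(1,0) = 31.1034; S(1,1) = 21.5338
  k=2: S(2,0) = 37.3811; S(2,1) = 25.8800; S(2,2) = 17.9174
Terminal payoffs V(N, i) = max(S_T - K, 0):
  V(2,0) = 10.371129; V(2,1) = 0.000000; V(2,2) = 0.000000
Backward induction: V(k, i) = exp(-r*dt) * [p * V(k+1, i) + (1-p) * V(k+1, i+1)].
  V(1,0) = exp(-r*dt) * [p*10.371129 + (1-p)*0.000000] = 4.867221
  V(1,1) = exp(-r*dt) * [p*0.000000 + (1-p)*0.000000] = 0.000000
  V(0,0) = exp(-r*dt) * [p*4.867221 + (1-p)*0.000000] = 2.284211

Answer: Price = V(0,0) = 2.2842


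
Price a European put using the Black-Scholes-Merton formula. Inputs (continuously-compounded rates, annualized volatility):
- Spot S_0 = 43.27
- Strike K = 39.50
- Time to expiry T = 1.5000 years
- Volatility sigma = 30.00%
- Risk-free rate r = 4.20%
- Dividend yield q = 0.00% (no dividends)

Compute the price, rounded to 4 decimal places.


d1 = (ln(S/K) + (r - q + 0.5*sigma^2) * T) / (sigma * sqrt(T)) = 0.60327907
d2 = d1 - sigma * sqrt(T) = 0.23585560
exp(-rT) = 0.93894347; exp(-qT) = 1.00000000
P = K * exp(-rT) * N(-d2) - S_0 * exp(-qT) * N(-d1)
N(-d1) = 0.27316153; N(-d2) = 0.40677236
P = 39.5000 * 0.93894347 * 0.40677236 - 43.2700 * 1.00000000 * 0.27316153 = 3.2668

Answer: Price = 3.2668


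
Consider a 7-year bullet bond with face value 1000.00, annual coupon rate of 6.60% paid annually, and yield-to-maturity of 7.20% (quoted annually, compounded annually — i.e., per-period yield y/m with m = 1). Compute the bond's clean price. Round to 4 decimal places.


Coupon per period c = face * coupon_rate / m = 66.000000
Periods per year m = 1; per-period yield y/m = 0.072000
Number of cashflows N = 7
Cashflows (t years, CF_t, discount factor 1/(1+y/m)^(m*t), PV):
  t = 1.0000: CF_t = 66.000000, DF = 0.932836, PV = 61.567164
  t = 2.0000: CF_t = 66.000000, DF = 0.870183, PV = 57.432056
  t = 3.0000: CF_t = 66.000000, DF = 0.811738, PV = 53.574679
  t = 4.0000: CF_t = 66.000000, DF = 0.757218, PV = 49.976380
  t = 5.0000: CF_t = 66.000000, DF = 0.706360, PV = 46.619757
  t = 6.0000: CF_t = 66.000000, DF = 0.658918, PV = 43.488580
  t = 7.0000: CF_t = 1066.000000, DF = 0.614662, PV = 655.229900
Price P = sum_t PV_t = 967.888516

Answer: Price = 967.8885


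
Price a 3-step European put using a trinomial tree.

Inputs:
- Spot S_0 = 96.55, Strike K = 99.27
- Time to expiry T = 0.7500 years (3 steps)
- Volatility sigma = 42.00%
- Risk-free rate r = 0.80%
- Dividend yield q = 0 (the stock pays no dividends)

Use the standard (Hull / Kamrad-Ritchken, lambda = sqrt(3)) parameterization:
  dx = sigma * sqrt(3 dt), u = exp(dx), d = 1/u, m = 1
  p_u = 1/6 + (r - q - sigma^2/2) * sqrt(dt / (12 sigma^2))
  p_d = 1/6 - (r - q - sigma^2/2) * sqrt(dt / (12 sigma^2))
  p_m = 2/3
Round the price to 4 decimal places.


dt = T/N = 0.250000; dx = sigma*sqrt(3*dt) = 0.363731
u = exp(dx) = 1.438687; d = 1/u = 0.695078
p_u = 0.139105, p_m = 0.666667, p_d = 0.194228
Discount per step: exp(-r*dt) = 0.998002
Stock lattice S(k, j) with j the centered position index:
  k=0: S(0,+0) = 96.5500
  k=1: S(1,-1) = 67.1098; S(1,+0) = 96.5500; S(1,+1) = 138.9052
  k=2: S(2,-2) = 46.6466; S(2,-1) = 67.1098; S(2,+0) = 96.5500; S(2,+1) = 138.9052; S(2,+2) = 199.8411
  k=3: S(3,-3) = 32.4230; S(3,-2) = 46.6466; S(3,-1) = 67.1098; S(3,+0) = 96.5500; S(3,+1) = 138.9052; S(3,+2) = 199.8411; S(3,+3) = 287.5087
Terminal payoffs V(N, j) = max(K - S_T, 0):
  V(3,-3) = 66.846969; V(3,-2) = 52.623417; V(3,-1) = 32.160183; V(3,+0) = 2.720000; V(3,+1) = 0.000000; V(3,+2) = 0.000000; V(3,+3) = 0.000000
Backward induction: V(k, j) = exp(-r*dt) * [p_u * V(k+1, j+1) + p_m * V(k+1, j) + p_d * V(k+1, j-1)]
  V(2,-2) = exp(-r*dt) * [p_u*32.160183 + p_m*52.623417 + p_d*66.846969] = 52.434520
  V(2,-1) = exp(-r*dt) * [p_u*2.720000 + p_m*32.160183 + p_d*52.623417] = 31.975428
  V(2,+0) = exp(-r*dt) * [p_u*0.000000 + p_m*2.720000 + p_d*32.160183] = 8.043647
  V(2,+1) = exp(-r*dt) * [p_u*0.000000 + p_m*0.000000 + p_d*2.720000] = 0.527245
  V(2,+2) = exp(-r*dt) * [p_u*0.000000 + p_m*0.000000 + p_d*0.000000] = 0.000000
  V(1,-1) = exp(-r*dt) * [p_u*8.043647 + p_m*31.975428 + p_d*52.434520] = 32.554955
  V(1,+0) = exp(-r*dt) * [p_u*0.527245 + p_m*8.043647 + p_d*31.975428] = 11.623036
  V(1,+1) = exp(-r*dt) * [p_u*0.000000 + p_m*0.527245 + p_d*8.043647] = 1.909977
  V(0,+0) = exp(-r*dt) * [p_u*1.909977 + p_m*11.623036 + p_d*32.554955] = 14.308825

Answer: Price = V(0,0) = 14.3088
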